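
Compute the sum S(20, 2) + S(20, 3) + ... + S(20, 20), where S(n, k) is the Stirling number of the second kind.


By definition, S(n, k) counts partitions of an n-set into exactly k nonempty blocks.
Computing row n = 20 for k = 2..20:
S(20, k): 524287, 580606446, 45232115901, 749206090500, 4306078895384, 11143554045652, 15170932662679, 12011282644725, 5917584964655, 1900842429486, 411016633391, 61068660380, 6302524580, 452329200, 22350954, 741285, 15675, 190, 1
Sum = 51724158235371.

51724158235371


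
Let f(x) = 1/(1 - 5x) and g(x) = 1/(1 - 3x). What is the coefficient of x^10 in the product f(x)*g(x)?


The coefficient of x^n in f*g is the Cauchy product: sum_{k=0}^{n} a^k * b^(n-k).
With a=5, b=3, n=10:
sum_{k=0}^{10} 5^k * 3^(10-k)
= 24325489

24325489


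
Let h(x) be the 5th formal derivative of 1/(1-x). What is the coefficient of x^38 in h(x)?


Differentiating 5 times: d^5/dx^5 [1/(1-x)] = 5!/(1-x)^6.
The expansion 1/(1-x)^6 = sum_{k>=0} C(k+5, 5) x^k, so the coefficient of x^n in 5!/(1-x)^6 is 5! * C(n+5, 5).
For n = 38: 120 * C(43, 5) = 120 * 962598 = 115511760

115511760


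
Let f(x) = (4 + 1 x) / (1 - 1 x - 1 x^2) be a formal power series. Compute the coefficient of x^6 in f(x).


Write f(x) = sum_{k>=0} a_k x^k. Multiplying both sides by 1 - 1 x - 1 x^2 gives
(1 - 1 x - 1 x^2) sum_{k>=0} a_k x^k = 4 + 1 x.
Matching coefficients:
 x^0: a_0 = 4
 x^1: a_1 - 1 a_0 = 1  =>  a_1 = 1*4 + 1 = 5
 x^k (k >= 2): a_k = 1 a_{k-1} + 1 a_{k-2}.
Iterating: a_2 = 9, a_3 = 14, a_4 = 23, a_5 = 37, a_6 = 60.
So the coefficient of x^6 is 60.

60


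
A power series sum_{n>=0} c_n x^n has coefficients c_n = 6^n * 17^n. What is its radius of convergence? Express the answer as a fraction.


By the root test (Cauchy-Hadamard), the radius is R = 1 / limsup_n |c_n|^(1/n).
Here |c_n|^(1/n) = (6^n * 17^n)^(1/n) = 6 * 17 = 102 for all n.
So R = 1/102 = 1/102.

1/102


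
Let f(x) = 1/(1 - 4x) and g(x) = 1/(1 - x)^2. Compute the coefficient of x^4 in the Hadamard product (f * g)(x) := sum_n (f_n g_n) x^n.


f has coefficients f_k = 4^k. For g = 1/(1 - x)^2 the coefficient is g_k = C(k + 1, 1) = k + 1. The Hadamard coefficient is (f * g)_k = 4^k * (k + 1).
For k = 4: 4^4 * 5 = 256 * 5 = 1280.

1280


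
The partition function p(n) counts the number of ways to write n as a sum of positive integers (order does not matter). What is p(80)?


Using the generating function prod_{k>=1} 1/(1-x^k), we compute p(80).
By dynamic programming over parts 1 through 80:
p(80) = 15796476

15796476


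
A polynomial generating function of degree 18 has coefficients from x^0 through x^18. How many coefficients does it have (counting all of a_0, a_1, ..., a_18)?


A polynomial of degree 18 takes the form a_0 + a_1 x + ... + a_18 x^18.
The number of coefficients is 18 + 1 = 19.

19


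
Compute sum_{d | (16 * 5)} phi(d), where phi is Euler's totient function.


First, 16 * 5 = 80. One classical identity is sum_{d | n} phi(d) = n (each k in [1, n] has a unique gcd with n, and among the k's with gcd(k, n) = n/d there are phi(d) of them). So the sum equals 80. We also verify directly:
Divisors of 80: 1, 2, 4, 5, 8, 10, 16, 20, 40, 80.
phi values: 1, 1, 2, 4, 4, 4, 8, 8, 16, 32.
Sum = 80.

80


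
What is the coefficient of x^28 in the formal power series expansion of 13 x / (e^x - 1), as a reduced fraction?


The exponential generating function for Bernoulli numbers is
x / (e^x - 1) = sum_{k>=0} B_k x^k / k!.
So the coefficient of x^28 in 13 x / (e^x - 1) is 13 B_28 / 28!.
Computing: B_28 = -23749461029/870, 28! = 304888344611713860501504000000, giving
13 * -23749461029/870 / 304888344611713860501504000000 = -3392780147/2914866591342758886113280000000.

-3392780147/2914866591342758886113280000000


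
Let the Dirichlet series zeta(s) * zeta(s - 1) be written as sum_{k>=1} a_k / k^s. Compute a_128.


Convolution gives a_k = sum_{d | k} d * 1 = sum_{d | k} d = sigma(k), the sum of positive divisors of k.
For k = 128, the divisors are 1, 2, 4, 8, 16, 32, 64, 128, so
sigma(128) = 1 + 2 + 4 + 8 + 16 + 32 + 64 + 128 = 255.

255


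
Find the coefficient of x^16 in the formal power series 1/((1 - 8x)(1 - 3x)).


By partial fractions or Cauchy convolution:
The coefficient equals sum_{k=0}^{16} 8^k * 3^(16-k).
= 450359936909017

450359936909017


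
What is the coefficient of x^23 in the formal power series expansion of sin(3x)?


The Maclaurin series is sin(t) = sum_{k>=0} (-1)^k t^(2k+1) / (2k+1)!, so substituting t = 3x, only odd powers of x are nonzero, with coefficient of x^(2k+1) equal to (-1)^k 3^(2k+1) / (2k+1)!.
Write 23 = 2*11 + 1, giving the coefficient (-1)^11 * 3^23 / 23! = -94143178827/25852016738884976640000 = -4782969/1313418520494080000.

-4782969/1313418520494080000


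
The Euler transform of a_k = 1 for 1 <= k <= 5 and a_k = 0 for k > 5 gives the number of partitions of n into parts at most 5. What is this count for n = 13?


Partitions of 13 into parts at most 5:
Using generating function (1-x)^(-1)(1-x^2)^(-1)...(1-x^5)^(-1),
the coefficient of x^13 = 57

57


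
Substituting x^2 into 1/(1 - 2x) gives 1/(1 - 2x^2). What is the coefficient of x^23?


Since 1/(1 - 2x^2) only has even powers of x,
the coefficient of x^23 (odd) is 0.

0


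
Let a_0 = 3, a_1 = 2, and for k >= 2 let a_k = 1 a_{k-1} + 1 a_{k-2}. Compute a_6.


Iterating the recurrence forward:
a_0 = 3
a_1 = 2
a_2 = 1*2 + 1*3 = 5
a_3 = 1*5 + 1*2 = 7
a_4 = 1*7 + 1*5 = 12
a_5 = 1*12 + 1*7 = 19
a_6 = 1*19 + 1*12 = 31
So a_6 = 31.

31


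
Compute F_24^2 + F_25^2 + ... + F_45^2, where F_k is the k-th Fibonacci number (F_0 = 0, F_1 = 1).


There is a standard identity sum_{k=0}^{N} F_k^2 = F_N * F_{N+1} (proved inductively from the telescoping relation F_k^2 = F_k F_{k+1} - F_{k-1} F_k). Then
sum_{k=24}^{45} F_k^2 = F_45 F_46 - F_23 F_24.
Computing: F_45 = 1134903170, F_46 = 1836311903, F_23 = 28657, F_24 = 46368.
Sum = 1134903170 * 1836311903 - 28657 * 46368 = 2084036198494664734.

2084036198494664734


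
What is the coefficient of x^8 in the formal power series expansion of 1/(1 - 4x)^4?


The general identity 1/(1 - c x)^r = sum_{k>=0} c^k C(k + r - 1, r - 1) x^k follows by substituting y = c x into 1/(1 - y)^r = sum_{k>=0} C(k + r - 1, r - 1) y^k.
For c = 4, r = 4, k = 8:
4^8 * C(11, 3) = 65536 * 165 = 10813440.

10813440


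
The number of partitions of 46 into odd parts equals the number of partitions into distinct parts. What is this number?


Computing partitions of 46 into odd parts (1, 3, 5, ...):
Using the generating function prod_{k>=0} 1/(1-x^(2k+1)),
the count is 2304

2304


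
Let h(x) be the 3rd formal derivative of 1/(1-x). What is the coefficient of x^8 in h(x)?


Differentiating 3 times: d^3/dx^3 [1/(1-x)] = 3!/(1-x)^4.
The expansion 1/(1-x)^4 = sum_{k>=0} C(k+3, 3) x^k, so the coefficient of x^n in 3!/(1-x)^4 is 3! * C(n+3, 3).
For n = 8: 6 * C(11, 3) = 6 * 165 = 990

990


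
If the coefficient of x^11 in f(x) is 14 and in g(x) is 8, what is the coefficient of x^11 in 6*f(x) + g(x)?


Scalar multiplication scales coefficients: 6 * 14 = 84.
Then add the g coefficient: 84 + 8
= 92

92


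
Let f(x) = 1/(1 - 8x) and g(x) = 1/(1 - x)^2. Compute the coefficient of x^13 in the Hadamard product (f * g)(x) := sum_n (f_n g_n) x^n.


f has coefficients f_k = 8^k. For g = 1/(1 - x)^2 the coefficient is g_k = C(k + 1, 1) = k + 1. The Hadamard coefficient is (f * g)_k = 8^k * (k + 1).
For k = 13: 8^13 * 14 = 549755813888 * 14 = 7696581394432.

7696581394432


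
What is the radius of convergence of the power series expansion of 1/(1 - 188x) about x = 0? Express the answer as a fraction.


Expanding 1/(1 - 188x) = sum_{k>=0} 188^k x^k, the series converges when |188x| < 1, i.e., |x| < 1/188.
So the radius of convergence is 1/188 = 1/188.

1/188


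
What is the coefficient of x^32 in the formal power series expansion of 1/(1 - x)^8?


The negative binomial / multiset identity is
1/(1 - x)^r = sum_{k>=0} C(k + r - 1, r - 1) x^k.
Here r = 8 and k = 32, so the coefficient is
C(32 + 7, 7) = C(39, 7)
= 15380937

15380937


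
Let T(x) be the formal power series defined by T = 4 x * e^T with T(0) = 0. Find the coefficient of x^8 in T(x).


Apply the Lagrange inversion formula: if T = 4 x * phi(T) with phi(t) = e^t, then
[x^n] T = 4^n * (1/n) [t^(n-1)] phi(t)^n = 4^n * (1/n) [t^(n-1)] e^(n t) = 4^n * (1/n) * n^(n-1) / (n-1)! = 4^n * n^(n-1) / n!.
When c = 1 this is the Cayley count of rooted labeled trees on n vertices, divided by n!.
For n = 8: 4^8 * 8^7 / 8! = 65536 * 2097152/40320 = 1073741824/315.

1073741824/315


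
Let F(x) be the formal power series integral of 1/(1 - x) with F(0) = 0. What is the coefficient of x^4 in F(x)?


1/(1 - x) = sum_{k>=0} x^k. Integrating termwise and using F(0) = 0 gives
F(x) = sum_{k>=0} x^(k+1) / (k+1) = sum_{m>=1} x^m / m = -ln(1 - x).
So the coefficient of x^4 is 1/4 = 1/4.

1/4


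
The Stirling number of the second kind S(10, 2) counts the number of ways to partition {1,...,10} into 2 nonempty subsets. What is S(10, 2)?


Using the explicit formula S(n,k) = (1/k!) sum_{j=0}^{k} (-1)^(k-j) C(k,j) j^n:
S(10, 2) = 511
Equivalently, S(n,k) is n! times the coefficient of x^n in the EGF (e^x - 1)^k / k!.

511


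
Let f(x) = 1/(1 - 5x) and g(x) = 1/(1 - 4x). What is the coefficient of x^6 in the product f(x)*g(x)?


The coefficient of x^n in f*g is the Cauchy product: sum_{k=0}^{n} a^k * b^(n-k).
With a=5, b=4, n=6:
sum_{k=0}^{6} 5^k * 4^(6-k)
= 61741

61741


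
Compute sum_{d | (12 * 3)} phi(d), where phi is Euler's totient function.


First, 12 * 3 = 36. One classical identity is sum_{d | n} phi(d) = n (each k in [1, n] has a unique gcd with n, and among the k's with gcd(k, n) = n/d there are phi(d) of them). So the sum equals 36. We also verify directly:
Divisors of 36: 1, 2, 3, 4, 6, 9, 12, 18, 36.
phi values: 1, 1, 2, 2, 2, 6, 4, 6, 12.
Sum = 36.

36


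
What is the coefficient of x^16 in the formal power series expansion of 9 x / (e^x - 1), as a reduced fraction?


The exponential generating function for Bernoulli numbers is
x / (e^x - 1) = sum_{k>=0} B_k x^k / k!.
So the coefficient of x^16 in 9 x / (e^x - 1) is 9 B_16 / 16!.
Computing: B_16 = -3617/510, 16! = 20922789888000, giving
9 * -3617/510 / 20922789888000 = -3617/1185624760320000.

-3617/1185624760320000


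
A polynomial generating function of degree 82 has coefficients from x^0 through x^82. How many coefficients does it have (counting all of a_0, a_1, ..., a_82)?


A polynomial of degree 82 takes the form a_0 + a_1 x + ... + a_82 x^82.
The number of coefficients is 82 + 1 = 83.

83


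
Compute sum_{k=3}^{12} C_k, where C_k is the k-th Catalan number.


C_3 through C_12: 5, 14, 42, 132, 429, 1430, 4862, 16796, 58786, 208012
Sum = 5 + 14 + 42 + 132 + 429 + 1430 + 4862 + 16796 + 58786 + 208012
= 290508

290508


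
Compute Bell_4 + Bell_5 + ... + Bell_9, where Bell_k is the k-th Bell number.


Recall Bell_k counts set partitions of a k-set (with Bell_0 = 1 by convention).
Bell_4 through Bell_9: 15, 52, 203, 877, 4140, 21147
Sum = 15 + 52 + 203 + 877 + 4140 + 21147 = 26434.

26434


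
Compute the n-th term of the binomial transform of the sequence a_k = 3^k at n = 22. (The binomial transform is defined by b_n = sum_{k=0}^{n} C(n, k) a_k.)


With a_k = 3^k, b_n = sum_{k=0}^{n} C(n, k) 3^k = (1 + 3)^n by the binomial theorem.
For n = 22: (1 + 3)^22 = 4^22 = 17592186044416.

17592186044416


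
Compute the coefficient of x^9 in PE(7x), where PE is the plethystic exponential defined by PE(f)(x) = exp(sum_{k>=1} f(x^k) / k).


With f(x) = 7x, the exponent is sum_{k>=1} 7 x^k / k = 7 * (-ln(1 - x)). Exponentiating:
PE(7x) = exp(-7 ln(1 - x)) = 1/(1 - x)^7.
By the negative binomial expansion, [x^n] 1/(1 - x)^7 = C(n + 6, 6).
For n = 9: C(15, 6) = 5005.

5005


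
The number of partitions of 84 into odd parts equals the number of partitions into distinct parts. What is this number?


Computing partitions of 84 into odd parts (1, 3, 5, ...):
Using the generating function prod_{k>=0} 1/(1-x^(2k+1)),
the count is 111322

111322


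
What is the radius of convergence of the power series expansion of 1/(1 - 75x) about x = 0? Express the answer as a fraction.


Expanding 1/(1 - 75x) = sum_{k>=0} 75^k x^k, the series converges when |75x| < 1, i.e., |x| < 1/75.
So the radius of convergence is 1/75 = 1/75.

1/75


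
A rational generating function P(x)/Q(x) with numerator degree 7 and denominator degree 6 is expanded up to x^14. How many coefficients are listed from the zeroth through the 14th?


Expanding up to x^14 gives the coefficients for x^0, x^1, ..., x^14.
That is 14 + 1 = 15 coefficients in total.

15


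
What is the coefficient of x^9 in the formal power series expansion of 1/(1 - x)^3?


The expansion 1/(1 - x)^r = sum_{k>=0} C(k + r - 1, r - 1) x^k follows from the multiset / negative-binomial theorem (or from repeated differentiation of the geometric series).
For r = 3 and k = 9:
C(11, 2) = 39916800 / (2 * 362880) = 55.

55


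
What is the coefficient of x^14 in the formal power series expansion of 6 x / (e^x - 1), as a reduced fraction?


The exponential generating function for Bernoulli numbers is
x / (e^x - 1) = sum_{k>=0} B_k x^k / k!.
So the coefficient of x^14 in 6 x / (e^x - 1) is 6 B_14 / 14!.
Computing: B_14 = 7/6, 14! = 87178291200, giving
6 * 7/6 / 87178291200 = 1/12454041600.

1/12454041600


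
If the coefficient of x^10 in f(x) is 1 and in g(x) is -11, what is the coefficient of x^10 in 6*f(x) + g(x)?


Scalar multiplication scales coefficients: 6 * 1 = 6.
Then add the g coefficient: 6 + -11
= -5

-5


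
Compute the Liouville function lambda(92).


The Liouville function is lambda(k) = (-1)^Omega(k), where Omega(k) counts the prime factors of k with multiplicity.
Factoring: 92 = 2 * 2 * 23, so Omega(92) = 3.
lambda(92) = (-1)^3 = -1.

-1


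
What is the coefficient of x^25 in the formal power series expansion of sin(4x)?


The Maclaurin series is sin(t) = sum_{k>=0} (-1)^k t^(2k+1) / (2k+1)!, so substituting t = 4x, only odd powers of x are nonzero, with coefficient of x^(2k+1) equal to (-1)^k 4^(2k+1) / (2k+1)!.
Write 25 = 2*12 + 1, giving the coefficient (-1)^12 * 4^25 / 25! = 1125899906842624/15511210043330985984000000 = 268435456/3698160658676859375.

268435456/3698160658676859375


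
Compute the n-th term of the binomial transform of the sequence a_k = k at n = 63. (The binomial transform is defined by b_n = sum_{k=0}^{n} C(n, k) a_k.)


With a_k = k, b_n = sum_{k=0}^{n} C(n, k) k. Using k * C(n, k) = n * C(n-1, k-1) gives b_n = n * sum_{k>=1} C(n-1, k-1) = n * 2^(n-1).
For n = 63: 63 * 2^62 = 63 * 4611686018427387904 = 290536219160925437952.

290536219160925437952


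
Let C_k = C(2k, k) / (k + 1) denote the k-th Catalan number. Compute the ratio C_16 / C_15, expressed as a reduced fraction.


Using C_k = (2k)! / (k! (k+1)!), the ratio C_{k+1}/C_k simplifies to
C_{k+1}/C_k = [(2k+2)! / ((k+1)! (k+2)!)] * [k! (k+1)! / (2k)!]
 = (2k+2)(2k+1) / ((k+1)(k+2)) = 2(2k+1) / (k+2).
For k = 15: 2(2*15 + 1) / (15 + 2) = 62/17 = 62/17.

62/17


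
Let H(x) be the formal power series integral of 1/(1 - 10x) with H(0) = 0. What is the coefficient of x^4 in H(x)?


1/(1 - 10x) = sum_{k>=0} 10^k x^k. Integrating termwise with H(0) = 0:
H(x) = sum_{k>=0} 10^k x^(k+1) / (k+1) = sum_{m>=1} 10^(m-1) x^m / m.
For m = 4: 10^3/4 = 1000/4 = 250.

250


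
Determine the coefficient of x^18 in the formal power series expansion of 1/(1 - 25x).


The geometric series identity gives 1/(1 - c x) = sum_{k>=0} c^k x^k, so the coefficient of x^k is c^k.
Here c = 25 and k = 18.
Computing: 25^18 = 14551915228366851806640625

14551915228366851806640625


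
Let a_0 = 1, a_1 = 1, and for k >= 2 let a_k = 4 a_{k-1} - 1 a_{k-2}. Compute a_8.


Iterating the recurrence forward:
a_0 = 1
a_1 = 1
a_2 = 4*1 - 1*1 = 3
a_3 = 4*3 - 1*1 = 11
a_4 = 4*11 - 1*3 = 41
a_5 = 4*41 - 1*11 = 153
a_6 = 4*153 - 1*41 = 571
a_7 = 4*571 - 1*153 = 2131
a_8 = 4*2131 - 1*571 = 7953
So a_8 = 7953.

7953


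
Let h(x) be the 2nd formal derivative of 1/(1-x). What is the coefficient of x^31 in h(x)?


Differentiating 2 times: d^2/dx^2 [1/(1-x)] = 2!/(1-x)^3.
The expansion 1/(1-x)^3 = sum_{k>=0} C(k+2, 2) x^k, so the coefficient of x^n in 2!/(1-x)^3 is 2! * C(n+2, 2).
For n = 31: 2 * C(33, 2) = 2 * 528 = 1056

1056


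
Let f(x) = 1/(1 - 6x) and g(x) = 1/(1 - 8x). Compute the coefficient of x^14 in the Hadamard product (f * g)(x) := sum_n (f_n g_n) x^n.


f has coefficients f_k = 6^k and g has coefficients g_k = 8^k, so the Hadamard product has coefficient (f*g)_k = 6^k * 8^k = 48^k.
For k = 14: 48^14 = 344649238497994142121984.

344649238497994142121984


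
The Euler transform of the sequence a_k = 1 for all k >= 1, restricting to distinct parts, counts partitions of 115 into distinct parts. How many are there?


Partitions of 115 into distinct parts can be computed via generating function.
Product (1+x)(1+x^2)(1+x^3)...
The coefficient of x^115 = 1490528

1490528


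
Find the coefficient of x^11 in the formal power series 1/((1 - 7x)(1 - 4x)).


By partial fractions or Cauchy convolution:
The coefficient equals sum_{k=0}^{11} 7^k * 4^(11-k).
= 4608169995

4608169995


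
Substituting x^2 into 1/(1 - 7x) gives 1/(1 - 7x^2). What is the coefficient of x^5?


Since 1/(1 - 7x^2) only has even powers of x,
the coefficient of x^5 (odd) is 0.

0


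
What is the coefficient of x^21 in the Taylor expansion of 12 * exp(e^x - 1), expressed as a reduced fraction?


exp(e^x - 1) = sum_{k>=0} Bell_k x^k / k!, where Bell_k is the k-th Bell number.
So the coefficient of x^21 is 12 * Bell_21 / 21!.
Computing: Bell_21 = 474869816156751 and 21! = 51090942171709440000, giving
12 * 474869816156751/51090942171709440000 = 158289938718917/1419192838103040000.

158289938718917/1419192838103040000


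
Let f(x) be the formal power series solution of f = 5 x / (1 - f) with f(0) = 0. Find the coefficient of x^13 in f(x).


Apply Lagrange inversion: f = 5 x * phi(f) with phi(t) = 1/(1 - t), so
[x^n] f = 5^n * (1/n) [t^(n-1)] phi(t)^n = 5^n * (1/n) [t^(n-1)] (1 - t)^(-n) = 5^n * (1/n) C(2n - 2, n - 1) = 5^n * C_{n-1}.
For n = 13: C_12 = C(24, 12) / 13 = 2704156/13 = 208012.
With the 5^13 = 1220703125 factor, the coefficient is 1220703125 * 208012 = 253920898437500.

253920898437500


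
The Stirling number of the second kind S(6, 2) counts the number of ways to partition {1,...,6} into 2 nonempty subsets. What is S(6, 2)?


Using the explicit formula S(n,k) = (1/k!) sum_{j=0}^{k} (-1)^(k-j) C(k,j) j^n:
S(6, 2) = 31
Equivalently, S(n,k) is n! times the coefficient of x^n in the EGF (e^x - 1)^k / k!.

31


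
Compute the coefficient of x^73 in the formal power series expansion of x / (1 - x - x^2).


Let f(x) = sum_{k>=0} a_k x^k. Multiplying f(x) * (1 - x - x^2) = x and matching coefficients gives a_0 = 0, a_1 = 1, and a_k = a_{k-1} + a_{k-2} for k >= 2. These are the Fibonacci numbers F_k.
Iterating from F_0 = 0, F_1 = 1:
F_0=0, F_1=1, F_2=1, F_3=2, F_4=3, F_5=5, F_6=8, F_7=13, F_8=21, F_9=34, ...
F_73 = 806515533049393.

806515533049393


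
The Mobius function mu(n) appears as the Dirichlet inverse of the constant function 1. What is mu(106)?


106 = 2 * 53 (all distinct primes).
mu(106) = (-1)^2 = 1

1


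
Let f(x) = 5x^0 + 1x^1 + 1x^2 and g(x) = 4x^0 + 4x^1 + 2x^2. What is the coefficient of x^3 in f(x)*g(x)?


Cauchy product at x^3:
1*2 + 1*4
= 6

6


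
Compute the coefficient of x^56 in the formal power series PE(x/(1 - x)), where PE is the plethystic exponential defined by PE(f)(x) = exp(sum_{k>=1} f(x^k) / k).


For f(x) = x/(1 - x) we have
sum_{k>=1} f(x^k) / k = sum_{k>=1} (1/k) * x^k / (1 - x^k) = sum_{k, m >= 1} x^(k m) / k,
which after exponentiating simplifies to
PE(x/(1 - x)) = prod_{k>=1} 1 / (1 - x^k).
This is the generating function for the partition function p(n), so the coefficient of x^56 is p(56).
Computing p(56) by dynamic programming over parts 1, 2, ..., 56: p(56) = 526823.

526823


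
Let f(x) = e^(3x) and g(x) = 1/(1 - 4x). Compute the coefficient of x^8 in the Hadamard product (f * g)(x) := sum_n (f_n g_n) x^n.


Expanding: f_k = 3^k/k! (from e^(3x)) and g_k = 4^k (from 1/(1 - 4x)). So the Hadamard coefficient (f * g)_k = 3^k 4^k / k! = (12)^k / k!.
For k = 8: 12^8/8! = 429981696/40320 = 373248/35.

373248/35


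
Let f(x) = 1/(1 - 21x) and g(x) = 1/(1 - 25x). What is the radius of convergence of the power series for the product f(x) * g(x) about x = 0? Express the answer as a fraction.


The radius of 1/(1 - 21x) is 1/21 (nearest singularity at x = 1/21), and the radius of 1/(1 - 25x) is 1/25.
The product f(x)*g(x) = 1/((1 - 21x)(1 - 25x)) has singularities at both 1/21 and 1/25, so its radius of convergence is the distance to the nearest one:
min(1/21, 1/25) = 1/25.

1/25


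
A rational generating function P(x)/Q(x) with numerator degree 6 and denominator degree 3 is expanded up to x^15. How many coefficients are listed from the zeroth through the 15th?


Expanding up to x^15 gives the coefficients for x^0, x^1, ..., x^15.
That is 15 + 1 = 16 coefficients in total.

16


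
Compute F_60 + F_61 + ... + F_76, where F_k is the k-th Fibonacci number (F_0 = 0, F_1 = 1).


Use the identity sum_{k=0}^{N} F_k = F_{N+2} - 1 (which follows from F_{k+2} - F_{k+1} = F_k). Then
sum_{k=60}^{76} F_k = (F_{78} - 1) - (F_{61} - 1) = F_{78} - F_{61}.
Computing: F_{78} = 8944394323791464, F_{61} = 2504730781961, so
Sum = 8944394323791464 - 2504730781961 = 8941889593009503.

8941889593009503


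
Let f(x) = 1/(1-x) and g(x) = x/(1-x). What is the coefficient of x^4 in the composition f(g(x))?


First simplify the composition: f(g(x)) = 1/(1 - x/(1-x)) = (1-x)/((1-x) - x) = (1-x)/(1-2x).
Now extract the coefficient. Write (1-x)/(1-2x) = 1/(1-2x) - x/(1-2x).
The coefficient of x^n in 1/(1-2x) is 2^n, and in x/(1-2x) is 2^(n-1) (for n >= 1).
So the coefficient of x^4 is 2^4 - 2^3 = 16 - 8 = 8.

8


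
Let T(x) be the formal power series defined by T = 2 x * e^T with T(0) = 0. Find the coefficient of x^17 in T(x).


Apply the Lagrange inversion formula: if T = 2 x * phi(T) with phi(t) = e^t, then
[x^n] T = 2^n * (1/n) [t^(n-1)] phi(t)^n = 2^n * (1/n) [t^(n-1)] e^(n t) = 2^n * (1/n) * n^(n-1) / (n-1)! = 2^n * n^(n-1) / n!.
When c = 1 this is the Cayley count of rooted labeled trees on n vertices, divided by n!.
For n = 17: 2^17 * 17^16 / 17! = 131072 * 48661191875666868481/355687428096000 = 11449692206039263172/638512875.

11449692206039263172/638512875


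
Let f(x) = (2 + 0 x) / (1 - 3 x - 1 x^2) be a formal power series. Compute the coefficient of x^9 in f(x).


Write f(x) = sum_{k>=0} a_k x^k. Multiplying both sides by 1 - 3 x - 1 x^2 gives
(1 - 3 x - 1 x^2) sum_{k>=0} a_k x^k = 2 + 0 x.
Matching coefficients:
 x^0: a_0 = 2
 x^1: a_1 - 3 a_0 = 0  =>  a_1 = 3*2 + 0 = 6
 x^k (k >= 2): a_k = 3 a_{k-1} + 1 a_{k-2}.
Iterating: a_2 = 20, a_3 = 66, a_4 = 218, a_5 = 720, a_6 = 2378, a_7 = 7854, a_8 = 25940, a_9 = 85674.
So the coefficient of x^9 is 85674.

85674


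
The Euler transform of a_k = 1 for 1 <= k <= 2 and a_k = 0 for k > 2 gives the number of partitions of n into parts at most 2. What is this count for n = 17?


Partitions of 17 into parts at most 2:
Using generating function (1-x)^(-1)(1-x^2)^(-1),
the coefficient of x^17 = 9

9


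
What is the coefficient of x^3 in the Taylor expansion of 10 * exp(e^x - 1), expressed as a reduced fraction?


exp(e^x - 1) = sum_{k>=0} Bell_k x^k / k!, where Bell_k is the k-th Bell number.
So the coefficient of x^3 is 10 * Bell_3 / 3!.
Computing: Bell_3 = 5 and 3! = 6, giving
10 * 5/6 = 25/3.

25/3


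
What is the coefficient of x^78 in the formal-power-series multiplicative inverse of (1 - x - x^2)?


Let the inverse be f(x) = sum_{k>=0} a_k x^k. From f(x) * (1 - x - x^2) = 1 and matching coefficients:
 x^0: a_0 = 1.
 x^1: a_1 - a_0 = 0, so a_1 = 1.
 x^k (k >= 2): a_k - a_{k-1} - a_{k-2} = 0, i.e. a_k = a_{k-1} + a_{k-2}.
This is the Fibonacci-type recurrence shifted so that a_0 = a_1 = 1.
Iterating: a_0=1, a_1=1, a_2=2, a_3=3, a_4=5, a_5=8, a_6=13, a_7=21, a_8=34, a_9=55, ...
a_78 = 14472334024676221.

14472334024676221


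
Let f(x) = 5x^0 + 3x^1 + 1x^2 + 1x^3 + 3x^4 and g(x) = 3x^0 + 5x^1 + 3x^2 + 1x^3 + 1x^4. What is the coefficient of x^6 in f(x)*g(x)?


Cauchy product at x^6:
1*1 + 1*1 + 3*3
= 11

11


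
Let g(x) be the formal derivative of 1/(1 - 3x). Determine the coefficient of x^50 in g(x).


Differentiate termwise: d/dx sum_{k>=0} 3^k x^k = sum_{k>=1} k 3^k x^(k-1) = sum_{j>=0} (j+1) 3^(j+1) x^j.
Equivalently, d/dx [1/(1 - 3x)] = 3/(1 - 3x)^2.
For j = 50: 51 * 3^51 = 51 * 2153693963075557766310747 = 109838392116853446081848097.

109838392116853446081848097


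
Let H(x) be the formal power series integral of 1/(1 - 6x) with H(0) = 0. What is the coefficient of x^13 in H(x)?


1/(1 - 6x) = sum_{k>=0} 6^k x^k. Integrating termwise with H(0) = 0:
H(x) = sum_{k>=0} 6^k x^(k+1) / (k+1) = sum_{m>=1} 6^(m-1) x^m / m.
For m = 13: 6^12/13 = 2176782336/13 = 2176782336/13.

2176782336/13


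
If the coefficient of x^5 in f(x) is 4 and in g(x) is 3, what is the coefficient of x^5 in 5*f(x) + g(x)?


Scalar multiplication scales coefficients: 5 * 4 = 20.
Then add the g coefficient: 20 + 3
= 23

23


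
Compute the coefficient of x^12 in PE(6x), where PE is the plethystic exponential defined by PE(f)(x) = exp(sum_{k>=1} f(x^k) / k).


With f(x) = 6x, the exponent is sum_{k>=1} 6 x^k / k = 6 * (-ln(1 - x)). Exponentiating:
PE(6x) = exp(-6 ln(1 - x)) = 1/(1 - x)^6.
By the negative binomial expansion, [x^n] 1/(1 - x)^6 = C(n + 5, 5).
For n = 12: C(17, 5) = 6188.

6188


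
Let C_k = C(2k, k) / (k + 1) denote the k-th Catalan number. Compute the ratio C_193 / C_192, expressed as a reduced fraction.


Using C_k = (2k)! / (k! (k+1)!), the ratio C_{k+1}/C_k simplifies to
C_{k+1}/C_k = [(2k+2)! / ((k+1)! (k+2)!)] * [k! (k+1)! / (2k)!]
 = (2k+2)(2k+1) / ((k+1)(k+2)) = 2(2k+1) / (k+2).
For k = 192: 2(2*192 + 1) / (192 + 2) = 770/194 = 385/97.

385/97


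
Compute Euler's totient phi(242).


phi(n) counts integers in [1, n] coprime to n. Using the multiplicative formula phi(n) = n * prod_{p | n} (1 - 1/p):
242 = 2 * 11^2, so
phi(242) = 242 * (1 - 1/2) * (1 - 1/11) = 110.

110


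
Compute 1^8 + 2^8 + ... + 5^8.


This power sum has a closed form given by Faulhaber's formula
sum_{k=1}^{m} k^p = (1 / (p + 1)) * sum_{j=0}^{p} C(p + 1, j) B_j m^(p + 1 - j),
but for small m direct computation is fastest:
1 + 256 + 6561 + 65536 + 390625 = 462979.

462979


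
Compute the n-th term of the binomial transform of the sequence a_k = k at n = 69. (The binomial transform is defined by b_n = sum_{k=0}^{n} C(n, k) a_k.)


With a_k = k, b_n = sum_{k=0}^{n} C(n, k) k. Using k * C(n, k) = n * C(n-1, k-1) gives b_n = n * sum_{k>=1} C(n-1, k-1) = n * 2^(n-1).
For n = 69: 69 * 2^68 = 69 * 295147905179352825856 = 20365205457375344984064.

20365205457375344984064


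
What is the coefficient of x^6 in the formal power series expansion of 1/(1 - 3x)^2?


The general identity 1/(1 - c x)^r = sum_{k>=0} c^k C(k + r - 1, r - 1) x^k follows by substituting y = c x into 1/(1 - y)^r = sum_{k>=0} C(k + r - 1, r - 1) y^k.
For c = 3, r = 2, k = 6:
3^6 * C(7, 1) = 729 * 7 = 5103.

5103


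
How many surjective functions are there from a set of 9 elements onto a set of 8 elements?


By inclusion-exclusion on which target elements are missed, the number of surjections from an n-set onto a k-set is
surj(n, k) = sum_{j=0}^{k} (-1)^j C(k, j) (k - j)^n.
Equivalently surj(n, k) = k! * S(n, k), where S(n, k) is the Stirling number of the second kind.
For n = 9, k = 8:
S(9, 8) = 36, so
surj = 8! * 36 = 40320 * 36 = 1451520.

1451520


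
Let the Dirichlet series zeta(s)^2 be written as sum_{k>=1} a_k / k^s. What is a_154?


The Dirichlet convolution of the constant function 1 with itself gives (1 * 1)(k) = sum_{d | k} 1 = d(k), the number of positive divisors of k.
Since zeta(s) = sum_{k>=1} 1/k^s, we have zeta(s)^2 = sum_{k>=1} d(k)/k^s, so a_k = d(k).
For k = 154: the divisors are 1, 2, 7, 11, 14, 22, 77, 154.
Count = 8.

8


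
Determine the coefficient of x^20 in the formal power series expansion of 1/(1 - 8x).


The geometric series identity gives 1/(1 - c x) = sum_{k>=0} c^k x^k, so the coefficient of x^k is c^k.
Here c = 8 and k = 20.
Computing: 8^20 = 1152921504606846976

1152921504606846976


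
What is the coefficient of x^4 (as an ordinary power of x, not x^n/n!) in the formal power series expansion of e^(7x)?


The exponential series is e^y = sum_{k>=0} y^k / k!. Substituting y = 7x gives
e^(7x) = sum_{k>=0} 7^k x^k / k!.
So the coefficient of x^n is a^n/n! with a = 7, n = 4:
7^4 / 4! = 2401/24 = 2401/24

2401/24


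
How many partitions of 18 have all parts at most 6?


Using the generating function (1-x)^(-1)(1-x^2)^(-1)...(1-x^6)^(-1),
the coefficient of x^18 counts these restricted partitions.
Result = 199

199


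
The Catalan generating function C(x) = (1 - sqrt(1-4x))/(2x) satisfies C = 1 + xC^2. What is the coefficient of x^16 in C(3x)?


Substituting x -> 3x scales the n-th coefficient by 3^n, so [x^16] C(3x) = 3^16 * C_16.
C_16 = C(2*16, 16)/(17) = 601080390/17 = 35357670.
So 3^16 * 35357670 = 43046721 * 35357670 = 1522031755700070.

1522031755700070


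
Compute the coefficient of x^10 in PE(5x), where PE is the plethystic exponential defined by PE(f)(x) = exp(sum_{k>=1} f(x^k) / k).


With f(x) = 5x, the exponent is sum_{k>=1} 5 x^k / k = 5 * (-ln(1 - x)). Exponentiating:
PE(5x) = exp(-5 ln(1 - x)) = 1/(1 - x)^5.
By the negative binomial expansion, [x^n] 1/(1 - x)^5 = C(n + 4, 4).
For n = 10: C(14, 4) = 1001.

1001


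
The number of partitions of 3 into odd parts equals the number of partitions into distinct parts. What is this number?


Computing partitions of 3 into odd parts (1, 3, 5, ...):
Using the generating function prod_{k>=0} 1/(1-x^(2k+1)),
the count is 2

2


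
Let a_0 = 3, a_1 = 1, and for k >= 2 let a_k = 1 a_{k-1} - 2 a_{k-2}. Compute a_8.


Iterating the recurrence forward:
a_0 = 3
a_1 = 1
a_2 = 1*1 - 2*3 = -5
a_3 = 1*-5 - 2*1 = -7
a_4 = 1*-7 - 2*-5 = 3
a_5 = 1*3 - 2*-7 = 17
a_6 = 1*17 - 2*3 = 11
a_7 = 1*11 - 2*17 = -23
a_8 = 1*-23 - 2*11 = -45
So a_8 = -45.

-45


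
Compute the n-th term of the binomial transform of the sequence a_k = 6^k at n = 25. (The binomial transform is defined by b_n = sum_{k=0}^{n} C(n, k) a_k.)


With a_k = 6^k, b_n = sum_{k=0}^{n} C(n, k) 6^k = (1 + 6)^n by the binomial theorem.
For n = 25: (1 + 6)^25 = 7^25 = 1341068619663964900807.

1341068619663964900807


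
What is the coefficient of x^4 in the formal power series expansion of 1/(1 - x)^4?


The expansion 1/(1 - x)^r = sum_{k>=0} C(k + r - 1, r - 1) x^k follows from the multiset / negative-binomial theorem (or from repeated differentiation of the geometric series).
For r = 4 and k = 4:
C(7, 3) = 5040 / (6 * 24) = 35.

35


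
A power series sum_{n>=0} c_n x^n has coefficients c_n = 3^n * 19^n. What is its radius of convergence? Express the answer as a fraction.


By the root test (Cauchy-Hadamard), the radius is R = 1 / limsup_n |c_n|^(1/n).
Here |c_n|^(1/n) = (3^n * 19^n)^(1/n) = 3 * 19 = 57 for all n.
So R = 1/57 = 1/57.

1/57


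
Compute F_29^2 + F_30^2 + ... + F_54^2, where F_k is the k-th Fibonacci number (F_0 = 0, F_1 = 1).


There is a standard identity sum_{k=0}^{N} F_k^2 = F_N * F_{N+1} (proved inductively from the telescoping relation F_k^2 = F_k F_{k+1} - F_{k-1} F_k). Then
sum_{k=29}^{54} F_k^2 = F_54 F_55 - F_28 F_29.
Computing: F_54 = 86267571272, F_55 = 139583862445, F_28 = 317811, F_29 = 514229.
Sum = 86267571272 * 139583862445 - 317811 * 514229 = 12041560801731654047321.

12041560801731654047321


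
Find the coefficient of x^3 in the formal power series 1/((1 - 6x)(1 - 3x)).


By partial fractions or Cauchy convolution:
The coefficient equals sum_{k=0}^{3} 6^k * 3^(3-k).
= 405

405


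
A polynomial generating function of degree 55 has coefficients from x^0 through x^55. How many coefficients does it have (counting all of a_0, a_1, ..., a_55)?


A polynomial of degree 55 takes the form a_0 + a_1 x + ... + a_55 x^55.
The number of coefficients is 55 + 1 = 56.

56


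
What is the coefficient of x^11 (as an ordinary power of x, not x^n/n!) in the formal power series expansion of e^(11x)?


The exponential series is e^y = sum_{k>=0} y^k / k!. Substituting y = 11x gives
e^(11x) = sum_{k>=0} 11^k x^k / k!.
So the coefficient of x^n is a^n/n! with a = 11, n = 11:
11^11 / 11! = 285311670611/39916800 = 25937424601/3628800

25937424601/3628800


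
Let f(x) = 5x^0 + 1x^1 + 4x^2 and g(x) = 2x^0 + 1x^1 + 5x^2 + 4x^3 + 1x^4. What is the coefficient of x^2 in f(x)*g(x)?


Cauchy product at x^2:
5*5 + 1*1 + 4*2
= 34

34


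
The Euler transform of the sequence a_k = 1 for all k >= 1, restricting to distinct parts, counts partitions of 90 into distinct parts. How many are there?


Partitions of 90 into distinct parts can be computed via generating function.
Product (1+x)(1+x^2)(1+x^3)...
The coefficient of x^90 = 189586

189586


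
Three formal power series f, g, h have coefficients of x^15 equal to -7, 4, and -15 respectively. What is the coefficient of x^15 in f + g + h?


Series addition is componentwise:
-7 + 4 + -15
= -18

-18


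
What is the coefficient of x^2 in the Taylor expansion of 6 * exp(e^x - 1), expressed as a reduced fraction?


exp(e^x - 1) = sum_{k>=0} Bell_k x^k / k!, where Bell_k is the k-th Bell number.
So the coefficient of x^2 is 6 * Bell_2 / 2!.
Computing: Bell_2 = 2 and 2! = 2, giving
6 * 2/2 = 6.

6


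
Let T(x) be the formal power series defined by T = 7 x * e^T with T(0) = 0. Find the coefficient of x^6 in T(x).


Apply the Lagrange inversion formula: if T = 7 x * phi(T) with phi(t) = e^t, then
[x^n] T = 7^n * (1/n) [t^(n-1)] phi(t)^n = 7^n * (1/n) [t^(n-1)] e^(n t) = 7^n * (1/n) * n^(n-1) / (n-1)! = 7^n * n^(n-1) / n!.
When c = 1 this is the Cayley count of rooted labeled trees on n vertices, divided by n!.
For n = 6: 7^6 * 6^5 / 6! = 117649 * 7776/720 = 6353046/5.

6353046/5


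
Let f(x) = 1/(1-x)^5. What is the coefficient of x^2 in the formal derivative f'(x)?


Differentiate: d/dx [ 1/(1-x)^r ] = r / (1-x)^(r+1).
Here r = 5, so f'(x) = 5 / (1-x)^6.
The expansion of 1/(1-x)^(r+1) has coefficient of x^n equal to C(n+r, r).
So the coefficient of x^2 in f'(x) is
5 * C(7, 5) = 5 * 21 = 105

105


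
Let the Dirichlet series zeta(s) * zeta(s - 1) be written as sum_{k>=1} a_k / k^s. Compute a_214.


Convolution gives a_k = sum_{d | k} d * 1 = sum_{d | k} d = sigma(k), the sum of positive divisors of k.
For k = 214, the divisors are 1, 2, 107, 214, so
sigma(214) = 1 + 2 + 107 + 214 = 324.

324


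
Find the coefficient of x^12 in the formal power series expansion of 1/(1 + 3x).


Write 1/(1 + c x) = 1/(1 - (-c) x) and apply the geometric-series identity
1/(1 - y) = sum_{k>=0} y^k to get 1/(1 + c x) = sum_{k>=0} (-c)^k x^k.
So the coefficient of x^k is (-c)^k = (-1)^k * c^k.
Here c = 3 and k = 12:
(-3)^12 = 1 * 531441 = 531441

531441


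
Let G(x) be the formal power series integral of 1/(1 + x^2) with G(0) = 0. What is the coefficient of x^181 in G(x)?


1/(1 + x^2) = sum_{j>=0} (-1)^j x^(2j). Integrating termwise with G(0) = 0:
G(x) = sum_{j>=0} (-1)^j x^(2j+1) / (2j+1) = arctan(x).
Only odd powers are nonzero. For x^181 write 181 = 2*90 + 1, giving
(-1)^90 / 181 = 1/181 = 1/181.

1/181


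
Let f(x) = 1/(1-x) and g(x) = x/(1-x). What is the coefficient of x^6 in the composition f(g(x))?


First simplify the composition: f(g(x)) = 1/(1 - x/(1-x)) = (1-x)/((1-x) - x) = (1-x)/(1-2x).
Now extract the coefficient. Write (1-x)/(1-2x) = 1/(1-2x) - x/(1-2x).
The coefficient of x^n in 1/(1-2x) is 2^n, and in x/(1-2x) is 2^(n-1) (for n >= 1).
So the coefficient of x^6 is 2^6 - 2^5 = 64 - 32 = 32.

32


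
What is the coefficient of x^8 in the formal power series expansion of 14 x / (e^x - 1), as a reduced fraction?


The exponential generating function for Bernoulli numbers is
x / (e^x - 1) = sum_{k>=0} B_k x^k / k!.
So the coefficient of x^8 in 14 x / (e^x - 1) is 14 B_8 / 8!.
Computing: B_8 = -1/30, 8! = 40320, giving
14 * -1/30 / 40320 = -1/86400.

-1/86400


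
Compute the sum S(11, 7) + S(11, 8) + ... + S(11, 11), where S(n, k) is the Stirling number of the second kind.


By definition, S(n, k) counts partitions of an n-set into exactly k nonempty blocks.
Computing row n = 11 for k = 7..11:
S(11, k): 63987, 11880, 1155, 55, 1
Sum = 77078.

77078


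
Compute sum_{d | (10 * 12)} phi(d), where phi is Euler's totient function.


First, 10 * 12 = 120. One classical identity is sum_{d | n} phi(d) = n (each k in [1, n] has a unique gcd with n, and among the k's with gcd(k, n) = n/d there are phi(d) of them). So the sum equals 120. We also verify directly:
Divisors of 120: 1, 2, 3, 4, 5, 6, 8, 10, 12, 15, 20, 24, 30, 40, 60, 120.
phi values: 1, 1, 2, 2, 4, 2, 4, 4, 4, 8, 8, 8, 8, 16, 16, 32.
Sum = 120.

120


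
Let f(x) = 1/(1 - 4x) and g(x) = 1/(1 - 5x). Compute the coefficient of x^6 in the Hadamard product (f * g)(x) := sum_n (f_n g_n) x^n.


f has coefficients f_k = 4^k and g has coefficients g_k = 5^k, so the Hadamard product has coefficient (f*g)_k = 4^k * 5^k = 20^k.
For k = 6: 20^6 = 64000000.

64000000


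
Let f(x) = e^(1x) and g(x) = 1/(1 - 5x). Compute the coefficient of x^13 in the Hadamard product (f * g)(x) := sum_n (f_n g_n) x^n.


Expanding: f_k = 1^k/k! (from e^(1x)) and g_k = 5^k (from 1/(1 - 5x)). So the Hadamard coefficient (f * g)_k = 1^k 5^k / k! = (5)^k / k!.
For k = 13: 5^13/13! = 1220703125/6227020800 = 48828125/249080832.

48828125/249080832


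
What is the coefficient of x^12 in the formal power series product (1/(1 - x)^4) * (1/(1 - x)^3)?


Combine the factors: (1/(1 - x)^4) * (1/(1 - x)^3) = 1/(1 - x)^7.
Then use 1/(1 - x)^r = sum_{k>=0} C(k + r - 1, r - 1) x^k with r = 7 and k = 12:
C(18, 6) = 18564.

18564


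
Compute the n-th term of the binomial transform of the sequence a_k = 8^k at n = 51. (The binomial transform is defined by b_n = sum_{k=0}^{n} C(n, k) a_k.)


With a_k = 8^k, b_n = sum_{k=0}^{n} C(n, k) 8^k = (1 + 8)^n by the binomial theorem.
For n = 51: (1 + 8)^51 = 9^51 = 4638397686588101979328150167890591454318967698009.

4638397686588101979328150167890591454318967698009


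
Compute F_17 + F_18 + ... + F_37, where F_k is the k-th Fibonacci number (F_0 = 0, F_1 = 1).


Use the identity sum_{k=0}^{N} F_k = F_{N+2} - 1 (which follows from F_{k+2} - F_{k+1} = F_k). Then
sum_{k=17}^{37} F_k = (F_{39} - 1) - (F_{18} - 1) = F_{39} - F_{18}.
Computing: F_{39} = 63245986, F_{18} = 2584, so
Sum = 63245986 - 2584 = 63243402.

63243402


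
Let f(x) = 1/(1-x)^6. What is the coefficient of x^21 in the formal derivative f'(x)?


Differentiate: d/dx [ 1/(1-x)^r ] = r / (1-x)^(r+1).
Here r = 6, so f'(x) = 6 / (1-x)^7.
The expansion of 1/(1-x)^(r+1) has coefficient of x^n equal to C(n+r, r).
So the coefficient of x^21 in f'(x) is
6 * C(27, 6) = 6 * 296010 = 1776060

1776060


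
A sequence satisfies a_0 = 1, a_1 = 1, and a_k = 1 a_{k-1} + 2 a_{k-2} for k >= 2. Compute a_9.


The characteristic equation is t^2 - 1 t - 2 = 0, with roots r_1 = 2 and r_2 = -1 (so c_1 = r_1 + r_2, c_2 = -r_1 r_2 as required).
One can use the closed form a_n = A r_1^n + B r_2^n, but direct iteration is more reliable:
a_0 = 1, a_1 = 1, a_2 = 3, a_3 = 5, a_4 = 11, a_5 = 21, a_6 = 43, a_7 = 85, a_8 = 171, a_9 = 341.
So a_9 = 341.

341


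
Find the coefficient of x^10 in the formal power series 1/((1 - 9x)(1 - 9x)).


By partial fractions or Cauchy convolution:
The coefficient equals sum_{k=0}^{10} 9^k * 9^(10-k).
= 38354628411

38354628411


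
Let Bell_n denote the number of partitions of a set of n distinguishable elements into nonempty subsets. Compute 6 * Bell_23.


Bell_23 can be computed from the Bell triangle or from Dobinski's identity Bell_n = (1/e) * sum_{k>=0} k^n / k!.
Computing Bell_23 = 44152005855084346.
Then 6 * 44152005855084346 = 264912035130506076.

264912035130506076
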